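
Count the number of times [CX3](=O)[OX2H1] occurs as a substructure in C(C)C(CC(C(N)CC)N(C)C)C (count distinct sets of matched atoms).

[CX3](=O)[OX2H1] is the SMARTS for a carboxylic acid: an sp2 carbon double-bonded to O and single-bonded to an -OH oxygen.
No fragment in the molecule satisfies every constraint, giving 0 matches.

0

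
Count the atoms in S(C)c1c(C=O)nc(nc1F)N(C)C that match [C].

4

The query [C] means: uppercase C matches aliphatic (non-aromatic) carbon only.
Check the 14 heavy atoms by environment: 2× n (aromatic) → no; 4× c (aromatic) → no; 1× N → no; 4× C → match; 1× F → no; 1× S → no; 1× O → no.
That gives 4 matching atoms.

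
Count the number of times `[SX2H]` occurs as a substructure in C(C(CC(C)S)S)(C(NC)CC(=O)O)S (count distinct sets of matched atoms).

[SX2H] is the SMARTS for a thiol: an aliphatic sulfur with two connections, one being H.
The molecule carries 3 separate instances of a thiol (-SH) meeting every constraint; each maps to a distinct set of atoms, giving 3 matches.

3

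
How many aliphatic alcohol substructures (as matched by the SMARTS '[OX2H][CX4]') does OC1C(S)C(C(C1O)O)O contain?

[OX2H][CX4] is the SMARTS for an aliphatic alcohol: a hydroxyl oxygen bound to an sp3 (X4) carbon.
The molecule carries 4 separate instances of a hydroxyl group (-OH) meeting every constraint; each maps to a distinct set of atoms, giving 4 matches.

4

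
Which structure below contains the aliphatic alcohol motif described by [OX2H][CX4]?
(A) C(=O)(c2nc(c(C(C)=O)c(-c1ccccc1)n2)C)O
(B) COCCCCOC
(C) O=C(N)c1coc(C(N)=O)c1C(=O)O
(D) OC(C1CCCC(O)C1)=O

[OX2H][CX4] describes a hydroxyl oxygen bound to an sp3 (X4) carbon (an aliphatic alcohol).
(A) has a carboxylic acid group (-C(=O)OH) but the -OH is on a CX3 carbonyl carbon, not a CX4 carbon.
(B) has a methoxy ether (-OCH3) but the oxygen has H0 (ether), not H1.
(C) has a carboxylic acid group (-C(=O)OH) but the -OH is on a CX3 carbonyl carbon, not a CX4 carbon.
(D) contains a hydroxyl group (-OH), which satisfies every atom and bond constraint.
So the answer is (D).

D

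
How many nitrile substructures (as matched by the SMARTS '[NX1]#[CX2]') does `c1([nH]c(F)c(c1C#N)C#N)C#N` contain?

[NX1]#[CX2] is the SMARTS for a nitrile: a nitrogen triple-bonded to a two-connected carbon.
The molecule carries 3 separate instances of a nitrile (-C#N) meeting every constraint; each maps to a distinct set of atoms, giving 3 matches.

3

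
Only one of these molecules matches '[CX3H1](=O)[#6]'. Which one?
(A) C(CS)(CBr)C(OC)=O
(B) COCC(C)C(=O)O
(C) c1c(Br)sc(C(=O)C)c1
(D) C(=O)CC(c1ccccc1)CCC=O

D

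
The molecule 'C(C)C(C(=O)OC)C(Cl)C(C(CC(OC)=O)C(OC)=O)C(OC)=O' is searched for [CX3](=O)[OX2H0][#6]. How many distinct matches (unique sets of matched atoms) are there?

4

[CX3](=O)[OX2H0][#6] is the SMARTS for an ester: a carbonyl carbon bonded to an oxygen that is itself bonded to carbon (no H on that O).
The molecule carries 4 separate instances of a methyl-ester group (-C(=O)OCH3) meeting every constraint; each maps to a distinct set of atoms, giving 4 matches.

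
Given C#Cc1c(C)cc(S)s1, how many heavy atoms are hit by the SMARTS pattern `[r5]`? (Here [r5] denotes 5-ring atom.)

The query [r5] means: r5 matches atoms in a five-membered ring.
Check the 9 heavy atoms by environment: 1× s (aromatic, in 5-ring) → match; 4× c (aromatic, in 5-ring) → match; 3× C (acyclic) → no; 1× S (acyclic) → no.
Summing the matching environments: 1 + 4 = 5 matching atoms.

5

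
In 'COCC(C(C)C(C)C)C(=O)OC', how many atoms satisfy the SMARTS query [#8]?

3

The query [#8] means: #8 matches any oxygen atom.
Check the 13 heavy atoms by environment: 10× C → no; 3× O → match.
That gives 3 matching atoms.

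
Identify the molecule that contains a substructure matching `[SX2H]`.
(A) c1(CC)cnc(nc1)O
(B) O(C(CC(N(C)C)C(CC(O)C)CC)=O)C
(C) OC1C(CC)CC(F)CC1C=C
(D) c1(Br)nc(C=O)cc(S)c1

D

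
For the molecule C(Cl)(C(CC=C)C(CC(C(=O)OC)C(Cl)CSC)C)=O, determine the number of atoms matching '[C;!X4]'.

4

The query [C;!X4] means: aliphatic carbon that does not have four total connections.
Check the 20 heavy atoms by environment: 10× C (X4) → no; 2× Cl (X1) → no; 4× C (X3) → match; 2× O (X1) → no; 1× O (X2) → no; 1× S (X2) → no.
That gives 4 matching atoms.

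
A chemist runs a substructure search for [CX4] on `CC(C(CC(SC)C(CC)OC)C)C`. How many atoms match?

12

The query [CX4] means: C with X4: aliphatic carbon with exactly 4 total connections (bonds + H).
Check the 14 heavy atoms by environment: 12× C (X4) → match; 1× S (X2) → no; 1× O (X2) → no.
That gives 12 matching atoms.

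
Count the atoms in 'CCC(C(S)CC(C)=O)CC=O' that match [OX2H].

0

Check the 12 heavy atoms by environment: 3× C (H2, X4) → no; 2× C (H1, X4) → no; 1× C (H1, X3) → no; 2× O (H0, X1) → no; 1× C (H0, X3) → no; 2× C (H3, X4) → no; 1× S (H1, X2) → no.
No environment satisfies the query, so 0 matching atoms.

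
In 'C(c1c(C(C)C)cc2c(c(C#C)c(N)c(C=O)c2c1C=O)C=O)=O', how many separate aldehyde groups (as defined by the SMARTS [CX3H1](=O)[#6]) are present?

[CX3H1](=O)[#6] is the SMARTS for an aldehyde: an sp2 carbon with one H, double-bonded to O and single-bonded to carbon.
The molecule carries 4 separate instances of an aldehyde (-CHO) meeting every constraint; each maps to a distinct set of atoms, giving 4 matches.

4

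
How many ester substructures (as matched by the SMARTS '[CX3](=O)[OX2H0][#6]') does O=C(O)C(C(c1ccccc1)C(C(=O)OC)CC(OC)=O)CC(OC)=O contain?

[CX3](=O)[OX2H0][#6] is the SMARTS for an ester: a carbonyl carbon bonded to an oxygen that is itself bonded to carbon (no H on that O).
The molecule carries 3 separate instances of a methyl-ester group (-C(=O)OCH3) meeting every constraint; each maps to a distinct set of atoms, giving 3 matches.

3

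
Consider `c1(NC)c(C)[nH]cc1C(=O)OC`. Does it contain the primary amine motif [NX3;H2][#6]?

No

The pattern [NX3;H2][#6] describes a trivalent nitrogen with two H attached to carbon — a primary amine.
The closest candidate here is an N-methylamino group (-NHCH3), but the nitrogen bears two carbons and only one H (H1), not H2. No other fragment satisfies the full query, so there is no match.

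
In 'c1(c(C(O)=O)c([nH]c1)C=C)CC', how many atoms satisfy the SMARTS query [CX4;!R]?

2

The query [CX4;!R] means: aliphatic carbon with four total connections, not in a ring.
Check the 12 heavy atoms by environment: 1× n (aromatic, X3, in 5-ring) → no; 4× c (aromatic, X3, in 5-ring) → no; 2× C (X4, acyclic) → match; 3× C (X3, acyclic) → no; 1× O (X1, acyclic) → no; 1× O (X2, acyclic) → no.
That gives 2 matching atoms.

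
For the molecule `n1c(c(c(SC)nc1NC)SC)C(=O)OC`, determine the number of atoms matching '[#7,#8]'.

5

Check the 16 heavy atoms by environment: 2× n (aromatic) → match; 4× c (aromatic) → no; 2× S → no; 5× C → no; 2× O → match; 1× N → match.
Summing the matching environments: 2 + 2 + 1 = 5 matching atoms.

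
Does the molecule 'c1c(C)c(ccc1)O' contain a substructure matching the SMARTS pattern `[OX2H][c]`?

Yes

The pattern [OX2H][c] describes a hydroxyl oxygen attached to an aromatic carbon — a phenol.
The molecule carries a hydroxyl group (-OH), whose atoms satisfy every constraint of the query, so the pattern matches.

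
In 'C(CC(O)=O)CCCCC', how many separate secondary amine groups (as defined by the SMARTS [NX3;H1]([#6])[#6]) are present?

[NX3;H1]([#6])[#6] is the SMARTS for a secondary amine: a trivalent nitrogen with one H, bonded to two carbons.
No fragment in the molecule satisfies every constraint, giving 0 matches.

0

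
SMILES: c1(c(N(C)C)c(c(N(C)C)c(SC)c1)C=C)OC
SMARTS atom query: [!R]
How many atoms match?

12

The query [!R] means: !R matches any atom not in a ring.
Check the 18 heavy atoms by environment: 6× c (aromatic, in 6-ring) → no; 1× S (acyclic) → match; 8× C (acyclic) → match; 1× O (acyclic) → match; 2× N (acyclic) → match.
Summing the matching environments: 1 + 8 + 1 + 2 = 12 matching atoms.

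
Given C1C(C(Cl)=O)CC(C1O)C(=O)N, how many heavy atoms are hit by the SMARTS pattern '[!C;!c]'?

The query [!C;!c] means: neither aliphatic nor aromatic carbon — same as [!#6].
Check the 12 heavy atoms by environment: 7× C → no; 3× O → match; 1× Cl → match; 1× N → match.
Summing the matching environments: 3 + 1 + 1 = 5 matching atoms.

5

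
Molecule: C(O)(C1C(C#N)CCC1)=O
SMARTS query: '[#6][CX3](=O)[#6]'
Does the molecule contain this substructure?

No

The pattern [#6][CX3](=O)[#6] describes a carbonyl carbon (no H) flanked by two carbons — a ketone.
The closest candidate here is a carboxylic acid group (-C(=O)OH), but one neighbour of the carbonyl carbon is O, not C. No other fragment satisfies the full query, so there is no match.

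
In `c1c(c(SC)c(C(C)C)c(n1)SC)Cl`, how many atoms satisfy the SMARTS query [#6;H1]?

2

The query [#6;H1] means: any carbon bearing exactly one hydrogen.
Check the 14 heavy atoms by environment: 1× n (aromatic, H0) → no; 4× c (aromatic, H0) → no; 1× c (aromatic, H1) → match; 1× Cl (H0) → no; 2× S (H0) → no; 4× C (H3) → no; 1× C (H1) → match.
Summing the matching environments: 1 + 1 = 2 matching atoms.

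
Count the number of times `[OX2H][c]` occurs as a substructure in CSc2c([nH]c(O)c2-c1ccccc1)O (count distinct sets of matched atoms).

2

[OX2H][c] is the SMARTS for a phenol: a hydroxyl oxygen attached to an aromatic carbon.
The molecule carries 2 separate instances of a hydroxyl group (-OH) meeting every constraint; each maps to a distinct set of atoms, giving 2 matches.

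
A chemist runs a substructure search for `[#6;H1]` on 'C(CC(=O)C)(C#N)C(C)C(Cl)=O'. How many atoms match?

Check the 12 heavy atoms by environment: 1× C (H2) → no; 2× C (H1) → match; 2× C (H3) → no; 3× C (H0) → no; 2× O (H0) → no; 1× N (H0) → no; 1× Cl (H0) → no.
That gives 2 matching atoms.

2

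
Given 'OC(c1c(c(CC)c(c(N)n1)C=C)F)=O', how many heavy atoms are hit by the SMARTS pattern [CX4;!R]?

2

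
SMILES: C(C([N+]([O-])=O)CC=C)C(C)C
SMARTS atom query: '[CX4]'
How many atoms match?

6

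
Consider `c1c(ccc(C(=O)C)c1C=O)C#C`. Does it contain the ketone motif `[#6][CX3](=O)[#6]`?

Yes

The pattern [#6][CX3](=O)[#6] describes a carbonyl carbon (no H) flanked by two carbons — a ketone.
The molecule carries an acetyl/ketone group (-C(=O)CH3), whose atoms satisfy every constraint of the query, so the pattern matches.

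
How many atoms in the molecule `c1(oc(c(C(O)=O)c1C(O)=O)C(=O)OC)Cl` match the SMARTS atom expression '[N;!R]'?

0

Check the 16 heavy atoms by environment: 1× o (aromatic, in 5-ring) → no; 4× c (aromatic, in 5-ring) → no; 4× C (acyclic) → no; 6× O (acyclic) → no; 1× Cl (acyclic) → no.
No environment satisfies the query, so 0 matching atoms.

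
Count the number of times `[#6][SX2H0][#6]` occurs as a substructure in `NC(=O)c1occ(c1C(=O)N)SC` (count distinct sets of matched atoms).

1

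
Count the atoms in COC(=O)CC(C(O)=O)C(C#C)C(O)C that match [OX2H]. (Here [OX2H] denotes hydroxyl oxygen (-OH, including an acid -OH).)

2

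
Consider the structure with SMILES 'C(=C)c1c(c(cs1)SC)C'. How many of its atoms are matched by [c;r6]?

The query [c;r6] means: aromatic carbon that belongs to a six-membered ring.
Check the 10 heavy atoms by environment: 1× s (aromatic, in 5-ring) → no; 4× c (aromatic, in 5-ring) → no; 4× C (acyclic) → no; 1× S (acyclic) → no.
No environment satisfies the query, so 0 matching atoms.

0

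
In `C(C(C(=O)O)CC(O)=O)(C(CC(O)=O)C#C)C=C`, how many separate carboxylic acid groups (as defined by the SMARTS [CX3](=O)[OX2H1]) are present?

3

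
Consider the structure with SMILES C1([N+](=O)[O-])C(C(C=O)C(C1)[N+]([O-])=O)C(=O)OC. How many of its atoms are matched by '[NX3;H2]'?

The query [NX3;H2] means: aliphatic N with 3 total connections, two of them H — an -NH2 nitrogen (amine or amide).
Check the 17 heavy atoms by environment: 4× C (H1, X4) → no; 1× C (H2, X4) → no; 1× C (H1, X3) → no; 4× O (H0, X1) → no; 1× C (H0, X3) → no; 1× O (H0, X2) → no; 1× C (H3, X4) → no; 2× N (charge +1, H0, X3) → no; 2× O (charge -1, H0, X1) → no.
No environment satisfies the query, so 0 matching atoms.

0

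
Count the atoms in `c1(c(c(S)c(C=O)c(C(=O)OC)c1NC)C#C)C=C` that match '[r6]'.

6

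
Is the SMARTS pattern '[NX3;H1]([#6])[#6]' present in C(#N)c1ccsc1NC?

The pattern [NX3;H1]([#6])[#6] describes a trivalent nitrogen with one H, bonded to two carbons — a secondary amine.
The molecule carries an N-methylamino group (-NHCH3), whose atoms satisfy every constraint of the query, so the pattern matches.

Yes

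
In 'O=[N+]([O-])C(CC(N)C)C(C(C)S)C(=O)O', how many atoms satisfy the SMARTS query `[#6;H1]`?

4

The query [#6;H1] means: any carbon bearing exactly one hydrogen.
Check the 15 heavy atoms by environment: 2× C (H3) → no; 4× C (H1) → match; 1× C (H2) → no; 1× S (H1) → no; 1× C (H0) → no; 2× O (H0) → no; 1× O (H1) → no; 1× N (H2) → no; 1× N (charge +1, H0) → no; 1× O (charge -1, H0) → no.
That gives 4 matching atoms.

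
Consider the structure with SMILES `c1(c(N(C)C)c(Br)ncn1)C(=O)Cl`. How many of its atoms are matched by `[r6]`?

6

The query [r6] means: r6 matches atoms in a six-membered ring.
Check the 13 heavy atoms by environment: 2× n (aromatic, in 6-ring) → match; 4× c (aromatic, in 6-ring) → match; 3× C (acyclic) → no; 1× O (acyclic) → no; 1× Cl (acyclic) → no; 1× Br (acyclic) → no; 1× N (acyclic) → no.
Summing the matching environments: 2 + 4 = 6 matching atoms.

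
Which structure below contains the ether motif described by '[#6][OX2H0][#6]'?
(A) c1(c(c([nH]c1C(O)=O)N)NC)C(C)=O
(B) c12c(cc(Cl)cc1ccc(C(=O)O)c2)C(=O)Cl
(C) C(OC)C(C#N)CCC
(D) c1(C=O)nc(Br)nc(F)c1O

[#6][OX2H0][#6] describes an aliphatic oxygen bridging two carbons with no H on the oxygen (an ether).
(A) has a carboxylic acid group (-C(=O)OH) but the -OH oxygen has H1; the =O is OX1, not OX2.
(B) has a carboxylic acid group (-C(=O)OH) but the -OH oxygen has H1; the =O is OX1, not OX2.
(C) contains a methoxy ether (-OCH3), which satisfies every atom and bond constraint.
(D) has a hydroxyl group (-OH) but the oxygen has H1, not H0 bridging two carbons.
So the answer is (C).

C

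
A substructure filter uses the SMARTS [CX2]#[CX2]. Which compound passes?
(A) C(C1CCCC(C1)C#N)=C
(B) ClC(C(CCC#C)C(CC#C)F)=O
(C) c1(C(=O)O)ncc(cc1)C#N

B

[CX2]#[CX2] describes a carbon-carbon triple bond (an alkyne).
(A) has a nitrile (-C#N) but the triple bond is C#N, not C#C.
(B) contains an ethynyl group (-C#CH), which satisfies every atom and bond constraint.
(C) has a nitrile (-C#N) but the triple bond is C#N, not C#C.
So the answer is (B).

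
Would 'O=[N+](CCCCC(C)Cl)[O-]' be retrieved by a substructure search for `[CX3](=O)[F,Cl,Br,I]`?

The pattern [CX3](=O)[F,Cl,Br,I] describes a carbonyl carbon bonded to a halogen — an acyl halide.
The closest candidate here is a chloro substituent, but the Cl is not on a carbonyl carbon. No other fragment satisfies the full query, so there is no match.

No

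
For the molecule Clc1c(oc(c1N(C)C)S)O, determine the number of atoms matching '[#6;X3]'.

4

The query [#6;X3] means: any carbon (aromatic or not) with three total connections.
Check the 11 heavy atoms by environment: 1× o (aromatic, X2) → no; 4× c (aromatic, X3) → match; 1× S (X2) → no; 1× Cl (X1) → no; 1× N (X3) → no; 2× C (X4) → no; 1× O (X2) → no.
That gives 4 matching atoms.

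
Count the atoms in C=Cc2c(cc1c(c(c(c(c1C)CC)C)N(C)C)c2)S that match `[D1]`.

7

Check the 20 heavy atoms by environment: 8× c (aromatic, D3) → no; 2× c (aromatic, D2) → no; 1× S (D1) → match; 1× N (D3) → no; 6× C (D1) → match; 2× C (D2) → no.
Summing the matching environments: 1 + 6 = 7 matching atoms.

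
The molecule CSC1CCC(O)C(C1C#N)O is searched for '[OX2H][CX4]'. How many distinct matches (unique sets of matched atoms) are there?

[OX2H][CX4] is the SMARTS for an aliphatic alcohol: a hydroxyl oxygen bound to an sp3 (X4) carbon.
The molecule carries 2 separate instances of a hydroxyl group (-OH) meeting every constraint; each maps to a distinct set of atoms, giving 2 matches.

2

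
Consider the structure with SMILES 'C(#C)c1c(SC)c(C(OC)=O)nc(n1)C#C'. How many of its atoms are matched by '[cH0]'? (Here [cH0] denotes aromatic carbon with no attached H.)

4

Check the 16 heavy atoms by environment: 2× n (aromatic, H0) → no; 4× c (aromatic, H0) → match; 3× C (H0) → no; 2× C (H1) → no; 2× O (H0) → no; 2× C (H3) → no; 1× S (H0) → no.
That gives 4 matching atoms.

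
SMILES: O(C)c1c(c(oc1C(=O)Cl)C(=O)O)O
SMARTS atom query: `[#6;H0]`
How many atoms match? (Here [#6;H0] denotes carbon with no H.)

6

Check the 14 heavy atoms by environment: 1× o (aromatic, H0) → no; 4× c (aromatic, H0) → match; 2× C (H0) → match; 3× O (H0) → no; 2× O (H1) → no; 1× Cl (H0) → no; 1× C (H3) → no.
Summing the matching environments: 4 + 2 = 6 matching atoms.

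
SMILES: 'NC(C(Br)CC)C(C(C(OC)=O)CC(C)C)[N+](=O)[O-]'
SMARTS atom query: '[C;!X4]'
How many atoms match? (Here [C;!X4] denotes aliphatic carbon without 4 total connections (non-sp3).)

Check the 19 heavy atoms by environment: 11× C (X4) → no; 1× C (X3) → match; 2× O (X1) → no; 1× O (X2) → no; 1× N (X3) → no; 1× N (charge +1, X3) → no; 1× O (charge -1, X1) → no; 1× Br (X1) → no.
That gives 1 matching atom.

1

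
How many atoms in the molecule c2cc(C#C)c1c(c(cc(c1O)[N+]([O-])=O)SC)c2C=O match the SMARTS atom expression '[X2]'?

4

The query [X2] means: any atom with exactly two total connections (bonds + H).
Check the 20 heavy atoms by environment: 10× c (aromatic, X3) → no; 1× N (charge +1, X3) → no; 1× O (charge -1, X1) → no; 2× O (X1) → no; 1× C (X3) → no; 2× C (X2) → match; 1× S (X2) → match; 1× C (X4) → no; 1× O (X2) → match.
Summing the matching environments: 2 + 1 + 1 = 4 matching atoms.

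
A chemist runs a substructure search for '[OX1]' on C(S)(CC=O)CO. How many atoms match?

1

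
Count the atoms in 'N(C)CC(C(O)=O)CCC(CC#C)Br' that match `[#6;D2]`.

5

The query [#6;D2] means: any carbon bonded to exactly two heavy atoms.
Check the 14 heavy atoms by environment: 5× C (D2) → match; 3× C (D3) → no; 2× C (D1) → no; 2× O (D1) → no; 1× Br (D1) → no; 1× N (D2) → no.
That gives 5 matching atoms.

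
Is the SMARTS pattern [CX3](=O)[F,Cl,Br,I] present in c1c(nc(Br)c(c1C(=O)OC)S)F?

No

The pattern [CX3](=O)[F,Cl,Br,I] describes a carbonyl carbon bonded to a halogen — an acyl halide.
The closest candidate here is a methyl-ester group (-C(=O)OCH3), but the carbonyl is bonded to -O-C, not to a halogen. No other fragment satisfies the full query, so there is no match.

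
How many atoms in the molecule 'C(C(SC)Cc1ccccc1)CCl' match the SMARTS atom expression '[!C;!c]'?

2

The query [!C;!c] means: neither aliphatic nor aromatic carbon — same as [!#6].
Check the 13 heavy atoms by environment: 5× C → no; 1× S → match; 1× Cl → match; 6× c (aromatic) → no.
Summing the matching environments: 1 + 1 = 2 matching atoms.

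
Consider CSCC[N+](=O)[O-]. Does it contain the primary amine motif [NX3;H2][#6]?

The pattern [NX3;H2][#6] describes a trivalent nitrogen with two H attached to carbon — a primary amine.
The closest candidate here is a nitro group (-[N+](=O)[O-]), but the nitrogen is [N+] with no H, not NX3H2. No other fragment satisfies the full query, so there is no match.

No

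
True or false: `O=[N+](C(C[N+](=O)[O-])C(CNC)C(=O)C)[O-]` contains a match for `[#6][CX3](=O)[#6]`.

True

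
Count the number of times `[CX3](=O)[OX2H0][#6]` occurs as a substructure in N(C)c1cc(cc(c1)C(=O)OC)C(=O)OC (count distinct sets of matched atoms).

2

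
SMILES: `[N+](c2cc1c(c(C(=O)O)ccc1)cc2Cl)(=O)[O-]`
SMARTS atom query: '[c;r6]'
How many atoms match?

The query [c;r6] means: aromatic carbon that belongs to a six-membered ring.
Check the 17 heavy atoms by environment: 10× c (aromatic, in 6-ring) → match; 1× C (acyclic) → no; 3× O (acyclic) → no; 1× N (charge +1, acyclic) → no; 1× O (charge -1, acyclic) → no; 1× Cl (acyclic) → no.
That gives 10 matching atoms.

10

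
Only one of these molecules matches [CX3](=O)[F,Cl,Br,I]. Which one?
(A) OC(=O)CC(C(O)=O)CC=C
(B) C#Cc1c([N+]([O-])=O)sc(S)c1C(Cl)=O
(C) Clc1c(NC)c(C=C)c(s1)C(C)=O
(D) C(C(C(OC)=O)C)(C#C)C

B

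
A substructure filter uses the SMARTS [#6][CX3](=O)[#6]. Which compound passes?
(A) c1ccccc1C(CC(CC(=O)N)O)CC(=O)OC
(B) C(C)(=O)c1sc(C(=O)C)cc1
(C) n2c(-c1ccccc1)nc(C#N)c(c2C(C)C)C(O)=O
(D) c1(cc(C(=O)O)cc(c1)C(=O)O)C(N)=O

[#6][CX3](=O)[#6] describes a carbonyl carbon (no H) flanked by two carbons (a ketone).
(A) has a methyl-ester group (-C(=O)OCH3) but one neighbour of the carbonyl carbon is O, not C.
(B) contains an acetyl/ketone group (-C(=O)CH3), which satisfies every atom and bond constraint.
(C) has a carboxylic acid group (-C(=O)OH) but one neighbour of the carbonyl carbon is O, not C.
(D) has a carboxylic acid group (-C(=O)OH) but one neighbour of the carbonyl carbon is O, not C.
So the answer is (B).

B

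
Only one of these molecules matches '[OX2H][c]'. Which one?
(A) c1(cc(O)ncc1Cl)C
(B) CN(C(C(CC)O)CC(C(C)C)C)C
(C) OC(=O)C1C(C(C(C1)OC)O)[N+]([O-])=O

[OX2H][c] describes a hydroxyl oxygen attached to an aromatic carbon (a phenol).
(A) contains a hydroxyl group (-OH), which satisfies every atom and bond constraint.
(B) has a hydroxyl group (-OH) but the -OH is on an aliphatic carbon, not an aromatic c.
(C) has a hydroxyl group (-OH) but the -OH is on an aliphatic carbon, not an aromatic c.
So the answer is (A).

A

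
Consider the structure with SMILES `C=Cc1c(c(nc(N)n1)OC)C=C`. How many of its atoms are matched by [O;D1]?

The query [O;D1] means: aliphatic oxygen bonded to exactly one heavy atom.
Check the 13 heavy atoms by environment: 2× n (aromatic, D2) → no; 4× c (aromatic, D3) → no; 1× O (D2) → no; 3× C (D1) → no; 2× C (D2) → no; 1× N (D1) → no.
No environment satisfies the query, so 0 matching atoms.

0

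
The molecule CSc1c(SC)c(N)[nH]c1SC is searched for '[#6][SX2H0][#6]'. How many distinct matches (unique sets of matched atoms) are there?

3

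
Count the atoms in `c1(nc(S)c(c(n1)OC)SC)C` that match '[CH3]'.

3

The query [CH3] means: aliphatic carbon with exactly three hydrogens.
Check the 12 heavy atoms by environment: 2× n (aromatic, H0) → no; 4× c (aromatic, H0) → no; 1× S (H1) → no; 3× C (H3) → match; 1× O (H0) → no; 1× S (H0) → no.
That gives 3 matching atoms.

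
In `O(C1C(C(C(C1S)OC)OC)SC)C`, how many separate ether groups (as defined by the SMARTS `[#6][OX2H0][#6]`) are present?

3

[#6][OX2H0][#6] is the SMARTS for an ether: an aliphatic oxygen bridging two carbons with no H on the oxygen.
The molecule carries 3 separate instances of a methoxy ether (-OCH3) meeting every constraint; each maps to a distinct set of atoms, giving 3 matches.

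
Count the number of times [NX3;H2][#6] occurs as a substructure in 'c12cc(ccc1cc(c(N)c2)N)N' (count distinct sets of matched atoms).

[NX3;H2][#6] is the SMARTS for a primary amine: a trivalent nitrogen with two H attached to carbon.
The molecule carries 3 separate instances of a primary amino group (-NH2) meeting every constraint; each maps to a distinct set of atoms, giving 3 matches.

3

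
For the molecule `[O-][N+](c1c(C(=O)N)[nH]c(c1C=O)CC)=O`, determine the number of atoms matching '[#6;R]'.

4

Check the 15 heavy atoms by environment: 1× n (aromatic, in 5-ring) → no; 4× c (aromatic, in 5-ring) → match; 4× C (acyclic) → no; 3× O (acyclic) → no; 1× N (acyclic) → no; 1× N (charge +1, acyclic) → no; 1× O (charge -1, acyclic) → no.
That gives 4 matching atoms.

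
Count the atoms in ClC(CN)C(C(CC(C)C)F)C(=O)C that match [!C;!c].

The query [!C;!c] means: neither aliphatic nor aromatic carbon — same as [!#6].
Check the 14 heavy atoms by environment: 10× C → no; 1× O → match; 1× N → match; 1× F → match; 1× Cl → match.
Summing the matching environments: 1 + 1 + 1 + 1 = 4 matching atoms.

4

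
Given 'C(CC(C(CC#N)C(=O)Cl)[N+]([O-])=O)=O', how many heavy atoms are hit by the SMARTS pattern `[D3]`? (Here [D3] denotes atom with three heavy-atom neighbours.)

4

Check the 14 heavy atoms by environment: 4× C (D2) → no; 3× C (D3) → match; 3× O (D1) → no; 1× N (charge +1, D3) → match; 1× O (charge -1, D1) → no; 1× Cl (D1) → no; 1× N (D1) → no.
Summing the matching environments: 3 + 1 = 4 matching atoms.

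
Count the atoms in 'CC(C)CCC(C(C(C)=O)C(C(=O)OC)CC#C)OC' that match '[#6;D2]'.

The query [#6;D2] means: any carbon bonded to exactly two heavy atoms.
Check the 20 heavy atoms by environment: 4× C (D2) → match; 6× C (D3) → no; 2× O (D2) → no; 6× C (D1) → no; 2× O (D1) → no.
That gives 4 matching atoms.

4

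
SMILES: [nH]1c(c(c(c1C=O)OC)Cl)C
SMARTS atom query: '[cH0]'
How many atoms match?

The query [cH0] means: aromatic carbon with no attached hydrogen (substituted or ring-fusion).
Check the 11 heavy atoms by environment: 1× n (aromatic, H1) → no; 4× c (aromatic, H0) → match; 1× Cl (H0) → no; 2× C (H3) → no; 2× O (H0) → no; 1× C (H1) → no.
That gives 4 matching atoms.

4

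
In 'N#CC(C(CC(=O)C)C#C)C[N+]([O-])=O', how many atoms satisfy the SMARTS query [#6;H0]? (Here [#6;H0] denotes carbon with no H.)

3

The query [#6;H0] means: any carbon with no attached hydrogen.
Check the 14 heavy atoms by environment: 2× C (H2) → no; 3× C (H1) → no; 3× C (H0) → match; 2× O (H0) → no; 1× C (H3) → no; 1× N (H0) → no; 1× N (charge +1, H0) → no; 1× O (charge -1, H0) → no.
That gives 3 matching atoms.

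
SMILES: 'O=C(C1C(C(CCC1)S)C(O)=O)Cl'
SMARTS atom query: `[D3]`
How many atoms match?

The query [D3] means: atom with exactly three heavy-atom neighbours.
Check the 13 heavy atoms by environment: 5× C (D3) → match; 3× C (D2) → no; 1× S (D1) → no; 3× O (D1) → no; 1× Cl (D1) → no.
That gives 5 matching atoms.

5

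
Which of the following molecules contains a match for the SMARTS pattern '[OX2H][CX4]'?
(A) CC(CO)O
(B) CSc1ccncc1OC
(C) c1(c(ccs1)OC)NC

[OX2H][CX4] describes a hydroxyl oxygen bound to an sp3 (X4) carbon (an aliphatic alcohol).
(A) contains a hydroxyl group (-OH), which satisfies every atom and bond constraint.
(B) has a methoxy ether (-OCH3) but the oxygen has H0 (ether), not H1.
(C) has a methoxy ether (-OCH3) but the oxygen has H0 (ether), not H1.
So the answer is (A).

A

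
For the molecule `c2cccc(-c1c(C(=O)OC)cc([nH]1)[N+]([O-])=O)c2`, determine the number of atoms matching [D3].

Check the 18 heavy atoms by environment: 1× n (aromatic, D2) → no; 4× c (aromatic, D3) → match; 6× c (aromatic, D2) → no; 1× N (charge +1, D3) → match; 1× O (charge -1, D1) → no; 2× O (D1) → no; 1× C (D3) → match; 1× O (D2) → no; 1× C (D1) → no.
Summing the matching environments: 4 + 1 + 1 = 6 matching atoms.

6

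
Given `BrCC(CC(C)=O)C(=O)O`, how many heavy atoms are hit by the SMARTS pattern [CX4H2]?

Check the 10 heavy atoms by environment: 2× C (H2, X4) → match; 1× C (H1, X4) → no; 2× C (H0, X3) → no; 2× O (H0, X1) → no; 1× O (H1, X2) → no; 1× C (H3, X4) → no; 1× Br (H0, X1) → no.
That gives 2 matching atoms.

2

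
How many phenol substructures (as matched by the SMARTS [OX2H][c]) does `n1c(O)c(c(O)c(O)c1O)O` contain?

[OX2H][c] is the SMARTS for a phenol: a hydroxyl oxygen attached to an aromatic carbon.
The molecule carries 5 separate instances of a hydroxyl group (-OH) meeting every constraint; each maps to a distinct set of atoms, giving 5 matches.

5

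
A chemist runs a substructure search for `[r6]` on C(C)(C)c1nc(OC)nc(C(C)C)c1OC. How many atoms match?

6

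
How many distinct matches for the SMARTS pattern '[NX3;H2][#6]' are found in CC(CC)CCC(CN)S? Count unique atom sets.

1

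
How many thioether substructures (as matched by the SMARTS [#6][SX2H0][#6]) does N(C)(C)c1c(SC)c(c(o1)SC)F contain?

2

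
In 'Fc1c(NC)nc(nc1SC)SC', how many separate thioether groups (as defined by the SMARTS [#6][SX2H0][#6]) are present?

2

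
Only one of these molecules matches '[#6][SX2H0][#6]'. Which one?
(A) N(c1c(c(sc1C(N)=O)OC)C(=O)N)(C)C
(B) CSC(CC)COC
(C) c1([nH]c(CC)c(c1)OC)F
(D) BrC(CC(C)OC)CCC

B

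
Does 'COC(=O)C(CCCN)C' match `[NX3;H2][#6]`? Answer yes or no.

Yes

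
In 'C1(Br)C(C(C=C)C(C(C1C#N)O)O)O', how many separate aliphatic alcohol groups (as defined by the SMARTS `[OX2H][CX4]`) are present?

[OX2H][CX4] is the SMARTS for an aliphatic alcohol: a hydroxyl oxygen bound to an sp3 (X4) carbon.
The molecule carries 3 separate instances of a hydroxyl group (-OH) meeting every constraint; each maps to a distinct set of atoms, giving 3 matches.

3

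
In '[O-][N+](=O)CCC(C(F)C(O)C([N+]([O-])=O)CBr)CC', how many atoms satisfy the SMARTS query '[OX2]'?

1

The query [OX2] means: aliphatic oxygen with two total connections — ether, hydroxyl, or ester single-bond O.
Check the 18 heavy atoms by environment: 9× C (X4) → no; 1× O (X2) → match; 1× Br (X1) → no; 2× N (charge +1, X3) → no; 2× O (charge -1, X1) → no; 2× O (X1) → no; 1× F (X1) → no.
That gives 1 matching atom.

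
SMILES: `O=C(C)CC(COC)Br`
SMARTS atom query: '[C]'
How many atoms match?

Check the 9 heavy atoms by environment: 6× C → match; 2× O → no; 1× Br → no.
That gives 6 matching atoms.

6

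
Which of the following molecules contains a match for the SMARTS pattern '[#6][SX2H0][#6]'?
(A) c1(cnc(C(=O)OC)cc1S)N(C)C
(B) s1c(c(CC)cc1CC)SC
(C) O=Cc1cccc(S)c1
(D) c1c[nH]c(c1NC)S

[#6][SX2H0][#6] describes an aliphatic sulfur bridging two carbons with no H on the sulfur (a thioether).
(A) has a thiol (-SH) but the sulfur has H1, not H0 bridging two carbons.
(B) contains a methylthio ether (-SCH3), which satisfies every atom and bond constraint.
(C) has a thiol (-SH) but the sulfur has H1, not H0 bridging two carbons.
(D) has a thiol (-SH) but the sulfur has H1, not H0 bridging two carbons.
So the answer is (B).

B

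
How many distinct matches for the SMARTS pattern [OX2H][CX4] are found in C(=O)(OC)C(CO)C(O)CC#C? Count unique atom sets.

[OX2H][CX4] is the SMARTS for an aliphatic alcohol: a hydroxyl oxygen bound to an sp3 (X4) carbon.
The molecule carries 2 separate instances of a hydroxyl group (-OH) meeting every constraint; each maps to a distinct set of atoms, giving 2 matches.

2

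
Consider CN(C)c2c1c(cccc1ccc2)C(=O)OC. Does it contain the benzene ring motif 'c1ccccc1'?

Yes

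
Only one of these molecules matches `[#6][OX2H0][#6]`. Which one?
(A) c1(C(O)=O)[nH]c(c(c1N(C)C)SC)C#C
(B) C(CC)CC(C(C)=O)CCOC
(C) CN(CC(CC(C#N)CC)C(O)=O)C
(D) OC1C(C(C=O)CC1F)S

B

[#6][OX2H0][#6] describes an aliphatic oxygen bridging two carbons with no H on the oxygen (an ether).
(A) has a carboxylic acid group (-C(=O)OH) but the -OH oxygen has H1; the =O is OX1, not OX2.
(B) contains a methoxy ether (-OCH3), which satisfies every atom and bond constraint.
(C) has a carboxylic acid group (-C(=O)OH) but the -OH oxygen has H1; the =O is OX1, not OX2.
(D) has a hydroxyl group (-OH) but the oxygen has H1, not H0 bridging two carbons.
So the answer is (B).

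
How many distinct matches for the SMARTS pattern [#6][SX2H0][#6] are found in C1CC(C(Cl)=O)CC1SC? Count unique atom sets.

[#6][SX2H0][#6] is the SMARTS for a thioether: an aliphatic sulfur bridging two carbons with no H on the sulfur.
Exactly one fragment in the molecule meets all constraints, giving 1 match.

1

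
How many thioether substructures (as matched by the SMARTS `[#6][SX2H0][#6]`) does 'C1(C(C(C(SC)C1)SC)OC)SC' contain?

3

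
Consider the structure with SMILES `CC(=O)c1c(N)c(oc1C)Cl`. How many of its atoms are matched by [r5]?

The query [r5] means: r5 matches atoms in a five-membered ring.
Check the 11 heavy atoms by environment: 1× o (aromatic, in 5-ring) → match; 4× c (aromatic, in 5-ring) → match; 1× N (acyclic) → no; 3× C (acyclic) → no; 1× Cl (acyclic) → no; 1× O (acyclic) → no.
Summing the matching environments: 1 + 4 = 5 matching atoms.

5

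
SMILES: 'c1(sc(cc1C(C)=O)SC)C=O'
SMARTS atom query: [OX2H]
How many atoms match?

0

The query [OX2H] means: aliphatic oxygen with two connections, one of which is H — an -OH oxygen.
Check the 12 heavy atoms by environment: 1× s (aromatic, H0, X2) → no; 3× c (aromatic, H0, X3) → no; 1× c (aromatic, H1, X3) → no; 1× S (H0, X2) → no; 2× C (H3, X4) → no; 1× C (H1, X3) → no; 2× O (H0, X1) → no; 1× C (H0, X3) → no.
No environment satisfies the query, so 0 matching atoms.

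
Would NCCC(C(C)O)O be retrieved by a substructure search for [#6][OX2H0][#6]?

No

The pattern [#6][OX2H0][#6] describes an aliphatic oxygen bridging two carbons with no H on the oxygen — an ether.
The closest candidate here is a hydroxyl group (-OH), but the oxygen has H1, not H0 bridging two carbons. No other fragment satisfies the full query, so there is no match.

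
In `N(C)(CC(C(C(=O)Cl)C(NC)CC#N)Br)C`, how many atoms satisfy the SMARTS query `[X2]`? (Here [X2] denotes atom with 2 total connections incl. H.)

The query [X2] means: any atom with exactly two total connections (bonds + H).
Check the 16 heavy atoms by environment: 8× C (X4) → no; 1× C (X3) → no; 1× O (X1) → no; 1× Cl (X1) → no; 1× C (X2) → match; 1× N (X1) → no; 1× Br (X1) → no; 2× N (X3) → no.
That gives 1 matching atom.

1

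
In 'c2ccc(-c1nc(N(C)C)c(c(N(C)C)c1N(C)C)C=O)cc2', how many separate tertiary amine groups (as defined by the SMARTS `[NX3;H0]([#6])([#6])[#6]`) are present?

3

[NX3;H0]([#6])([#6])[#6] is the SMARTS for a tertiary amine: a trivalent nitrogen with no H, bonded to three carbons.
The molecule carries 3 separate instances of a dimethylamino group (-N(CH3)2) meeting every constraint; each maps to a distinct set of atoms, giving 3 matches.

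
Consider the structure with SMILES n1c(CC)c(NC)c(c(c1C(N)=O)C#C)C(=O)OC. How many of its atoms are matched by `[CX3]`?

Check the 19 heavy atoms by environment: 1× n (aromatic, X2) → no; 5× c (aromatic, X3) → no; 2× C (X3) → match; 2× O (X1) → no; 2× N (X3) → no; 4× C (X4) → no; 1× O (X2) → no; 2× C (X2) → no.
That gives 2 matching atoms.

2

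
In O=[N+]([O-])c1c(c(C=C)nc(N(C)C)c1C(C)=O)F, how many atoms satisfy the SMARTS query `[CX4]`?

3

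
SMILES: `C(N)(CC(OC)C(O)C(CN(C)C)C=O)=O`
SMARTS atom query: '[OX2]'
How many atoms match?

Check the 16 heavy atoms by environment: 8× C (X4) → no; 2× O (X2) → match; 2× C (X3) → no; 2× O (X1) → no; 2× N (X3) → no.
That gives 2 matching atoms.

2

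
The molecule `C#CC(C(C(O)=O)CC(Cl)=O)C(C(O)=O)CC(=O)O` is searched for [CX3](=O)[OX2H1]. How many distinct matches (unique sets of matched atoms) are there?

3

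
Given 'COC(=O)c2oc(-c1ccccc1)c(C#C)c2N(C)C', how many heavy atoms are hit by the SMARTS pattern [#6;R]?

10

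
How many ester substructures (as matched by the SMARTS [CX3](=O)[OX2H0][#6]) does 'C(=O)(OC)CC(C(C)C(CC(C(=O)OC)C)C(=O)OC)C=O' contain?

3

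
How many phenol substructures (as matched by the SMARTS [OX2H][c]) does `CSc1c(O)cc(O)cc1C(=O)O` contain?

2

[OX2H][c] is the SMARTS for a phenol: a hydroxyl oxygen attached to an aromatic carbon.
The molecule carries 2 separate instances of a hydroxyl group (-OH) meeting every constraint; each maps to a distinct set of atoms, giving 2 matches.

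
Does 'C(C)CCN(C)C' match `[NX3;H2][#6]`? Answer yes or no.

No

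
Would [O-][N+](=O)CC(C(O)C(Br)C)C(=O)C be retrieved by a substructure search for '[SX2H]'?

No

The pattern [SX2H] describes an aliphatic sulfur with two connections, one being H — a thiol.
The closest candidate here is a hydroxyl group (-OH), but it is an -OH, not an -SH. No other fragment satisfies the full query, so there is no match.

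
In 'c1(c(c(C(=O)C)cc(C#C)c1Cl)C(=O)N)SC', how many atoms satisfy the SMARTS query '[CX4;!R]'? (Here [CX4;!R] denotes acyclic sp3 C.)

The query [CX4;!R] means: aliphatic carbon with four total connections, not in a ring.
Check the 17 heavy atoms by environment: 6× c (aromatic, X3, in 6-ring) → no; 1× S (X2, acyclic) → no; 2× C (X4, acyclic) → match; 1× Cl (X1, acyclic) → no; 2× C (X3, acyclic) → no; 2× O (X1, acyclic) → no; 2× C (X2, acyclic) → no; 1× N (X3, acyclic) → no.
That gives 2 matching atoms.

2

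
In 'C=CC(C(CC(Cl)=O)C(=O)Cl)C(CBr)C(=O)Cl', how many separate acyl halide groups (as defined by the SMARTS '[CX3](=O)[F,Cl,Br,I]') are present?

3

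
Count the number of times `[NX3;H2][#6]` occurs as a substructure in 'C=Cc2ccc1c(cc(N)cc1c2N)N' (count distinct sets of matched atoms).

[NX3;H2][#6] is the SMARTS for a primary amine: a trivalent nitrogen with two H attached to carbon.
The molecule carries 3 separate instances of a primary amino group (-NH2) meeting every constraint; each maps to a distinct set of atoms, giving 3 matches.

3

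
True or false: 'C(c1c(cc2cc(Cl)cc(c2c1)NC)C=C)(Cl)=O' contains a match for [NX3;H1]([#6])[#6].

True

The pattern [NX3;H1]([#6])[#6] describes a trivalent nitrogen with one H, bonded to two carbons — a secondary amine.
The molecule carries an N-methylamino group (-NHCH3), whose atoms satisfy every constraint of the query, so the pattern matches.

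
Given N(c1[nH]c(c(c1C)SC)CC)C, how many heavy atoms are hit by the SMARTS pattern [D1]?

4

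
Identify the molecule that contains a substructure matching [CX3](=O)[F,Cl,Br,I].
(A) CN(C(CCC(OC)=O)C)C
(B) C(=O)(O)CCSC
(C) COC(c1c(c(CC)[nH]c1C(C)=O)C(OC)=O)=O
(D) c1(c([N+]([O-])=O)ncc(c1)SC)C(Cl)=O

[CX3](=O)[F,Cl,Br,I] describes a carbonyl carbon bonded to a halogen (an acyl halide).
(A) has a methyl-ester group (-C(=O)OCH3) but the carbonyl is bonded to -O-C, not to a halogen.
(B) has a carboxylic acid group (-C(=O)OH) but the carbonyl is bonded to -OH, not to a halogen.
(C) has a methyl-ester group (-C(=O)OCH3) but the carbonyl is bonded to -O-C, not to a halogen.
(D) contains an acyl chloride (-C(=O)Cl), which satisfies every atom and bond constraint.
So the answer is (D).

D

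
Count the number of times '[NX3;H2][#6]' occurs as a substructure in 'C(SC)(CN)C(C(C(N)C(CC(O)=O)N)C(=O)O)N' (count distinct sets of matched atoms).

[NX3;H2][#6] is the SMARTS for a primary amine: a trivalent nitrogen with two H attached to carbon.
The molecule carries 4 separate instances of a primary amino group (-NH2) meeting every constraint; each maps to a distinct set of atoms, giving 4 matches.

4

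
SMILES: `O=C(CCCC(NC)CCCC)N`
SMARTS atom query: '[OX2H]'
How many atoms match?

The query [OX2H] means: aliphatic oxygen with two connections, one of which is H — an -OH oxygen.
Check the 13 heavy atoms by environment: 6× C (H2, X4) → no; 1× C (H1, X4) → no; 1× N (H1, X3) → no; 2× C (H3, X4) → no; 1× C (H0, X3) → no; 1× O (H0, X1) → no; 1× N (H2, X3) → no.
No environment satisfies the query, so 0 matching atoms.

0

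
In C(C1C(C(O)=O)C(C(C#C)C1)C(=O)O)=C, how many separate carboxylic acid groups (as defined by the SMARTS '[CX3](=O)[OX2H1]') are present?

2

[CX3](=O)[OX2H1] is the SMARTS for a carboxylic acid: an sp2 carbon double-bonded to O and single-bonded to an -OH oxygen.
The molecule carries 2 separate instances of a carboxylic acid group (-C(=O)OH) meeting every constraint; each maps to a distinct set of atoms, giving 2 matches.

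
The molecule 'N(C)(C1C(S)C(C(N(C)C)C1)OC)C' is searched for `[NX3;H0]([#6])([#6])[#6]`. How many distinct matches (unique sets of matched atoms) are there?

[NX3;H0]([#6])([#6])[#6] is the SMARTS for a tertiary amine: a trivalent nitrogen with no H, bonded to three carbons.
The molecule carries 2 separate instances of a dimethylamino group (-N(CH3)2) meeting every constraint; each maps to a distinct set of atoms, giving 2 matches.

2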